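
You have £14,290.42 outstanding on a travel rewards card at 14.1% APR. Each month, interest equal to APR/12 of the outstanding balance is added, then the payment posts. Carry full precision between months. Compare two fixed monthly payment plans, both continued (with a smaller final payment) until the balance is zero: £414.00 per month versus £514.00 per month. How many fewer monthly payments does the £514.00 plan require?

Monthly rate r = 14.1%/12 = 1.175% = 0.01175.
At £414.00/mo: n = ⌈−ln(1 − rB₀/P)/ln(1+r)⌉ = 45 payments (last £220.06); total interest = total paid − £14,290.42 = £4,145.64.
At £514.00/mo: 34 payments (last £442.21); total interest £3,113.79.
Payments saved = 45 − 34 = 11.

11 fewer payments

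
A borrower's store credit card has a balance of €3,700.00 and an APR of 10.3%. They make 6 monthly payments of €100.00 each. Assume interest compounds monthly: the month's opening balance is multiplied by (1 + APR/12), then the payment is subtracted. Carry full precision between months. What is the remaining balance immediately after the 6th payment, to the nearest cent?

Monthly rate r = 10.3%/12 = 0.858333% = 0.00858333.
Each month: B ← B·(1+r) − €100.00.
Month 1: interest €31.76; balance after payment €3,631.76.
Month 2: interest €31.17; balance after payment €3,562.93.
Month 3: interest €30.58; balance after payment €3,493.51.
Month 4: interest €29.99; balance after payment €3,423.50.
Month 5: interest €29.39; balance after payment €3,352.88.
Month 6: interest €28.78; balance after payment €3,281.66.

€3,281.66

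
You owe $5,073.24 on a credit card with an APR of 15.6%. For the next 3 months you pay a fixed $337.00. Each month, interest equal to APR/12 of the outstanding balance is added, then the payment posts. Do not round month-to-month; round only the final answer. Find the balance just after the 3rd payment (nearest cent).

$4,249.48

Monthly rate r = 15.6%/12 = 1.3% = 0.013.
Each month: B ← B·(1+r) − $337.00.
Month 1: interest $65.95; balance after payment $4,802.19.
Month 2: interest $62.43; balance after payment $4,527.62.
Month 3: interest $58.86; balance after payment $4,249.48.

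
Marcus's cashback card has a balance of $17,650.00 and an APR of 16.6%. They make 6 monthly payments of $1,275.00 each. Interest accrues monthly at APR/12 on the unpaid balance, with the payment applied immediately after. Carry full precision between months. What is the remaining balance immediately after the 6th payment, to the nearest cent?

Monthly rate r = 16.6%/12 = 1.38333% = 0.0138333.
Each month: B ← B·(1+r) − $1,275.00.
Month 1: interest $244.16; balance after payment $16,619.16.
Month 2: interest $229.90; balance after payment $15,574.06.
Month 3: interest $215.44; balance after payment $14,514.50.
Month 4: interest $200.78; balance after payment $13,440.28.
Month 5: interest $185.92; balance after payment $12,351.21.
Month 6: interest $170.86; balance after payment $11,247.06.

$11,247.06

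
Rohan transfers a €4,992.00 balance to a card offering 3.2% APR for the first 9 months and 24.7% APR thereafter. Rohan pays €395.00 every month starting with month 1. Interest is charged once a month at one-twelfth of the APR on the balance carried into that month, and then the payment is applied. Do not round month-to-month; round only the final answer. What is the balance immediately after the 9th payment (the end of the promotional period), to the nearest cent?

Promo months 1–9 at r₀ = 3.2%/12 = 0.00266667; months 10+ at r₁ = 24.7%/12 = 0.0205833.
After month 9: iterate B ← B·(1+r₀) − €395.00 for 9 months → €1,519.94.

€1,519.94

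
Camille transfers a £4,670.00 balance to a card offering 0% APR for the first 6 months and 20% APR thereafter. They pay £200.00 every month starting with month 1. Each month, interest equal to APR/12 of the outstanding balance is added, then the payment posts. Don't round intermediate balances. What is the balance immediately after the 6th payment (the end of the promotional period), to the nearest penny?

Promo months 1–6 at r₀ = 0%/12 = 0; months 7+ at r₁ = 20%/12 = 0.0166667.
After month 6 (no interest yet): B = £4,670.00 − 6·£200.00 = £3,470.00.

£3,470.00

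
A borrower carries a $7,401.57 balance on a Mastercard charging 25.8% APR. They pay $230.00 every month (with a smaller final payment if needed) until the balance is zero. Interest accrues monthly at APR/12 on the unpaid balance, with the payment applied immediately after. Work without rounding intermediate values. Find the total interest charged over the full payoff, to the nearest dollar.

$5,328

Monthly rate r = 25.8%/12 = 2.15% = 0.0215.
Payoff takes n = ⌈−ln(1 − rB₀/P)/ln(1+r)⌉ = ⌈55.344⌉ = 56 payments; the last is $79.67.
Total paid = 55·$230.00 + $79.67 = $12,729.67.
Total interest = total paid − principal = $12,729.67 − $7,401.57 = $5,328.10.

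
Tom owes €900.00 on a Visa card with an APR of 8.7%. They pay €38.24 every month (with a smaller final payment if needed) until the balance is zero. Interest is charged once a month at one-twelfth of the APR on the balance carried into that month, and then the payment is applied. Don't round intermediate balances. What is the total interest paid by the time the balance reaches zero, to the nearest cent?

Monthly rate r = 8.7%/12 = 0.725% = 0.00725.
Payoff takes n = ⌈−ln(1 − rB₀/P)/ln(1+r)⌉ = ⌈25.899⌉ = 26 payments; the last is €34.40.
Total paid = 25·€38.24 + €34.40 = €990.40.
Total interest = total paid − principal = €990.40 − €900.00 = €90.40.

€90.40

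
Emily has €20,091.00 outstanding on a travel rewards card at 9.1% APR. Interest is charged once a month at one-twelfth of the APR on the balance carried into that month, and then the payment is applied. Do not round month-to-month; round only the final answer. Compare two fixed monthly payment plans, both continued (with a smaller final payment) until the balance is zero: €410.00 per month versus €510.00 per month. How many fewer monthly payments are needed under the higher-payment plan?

15 fewer payments

Monthly rate r = 9.1%/12 = 0.758333% = 0.00758333.
At €410.00/mo: n = ⌈−ln(1 − rB₀/P)/ln(1+r)⌉ = 62 payments (last €203.53); total interest = total paid − €20,091.00 = €5,122.53.
At €510.00/mo: 47 payments (last €496.73); total interest €3,865.73.
Payments saved = 62 − 47 = 15.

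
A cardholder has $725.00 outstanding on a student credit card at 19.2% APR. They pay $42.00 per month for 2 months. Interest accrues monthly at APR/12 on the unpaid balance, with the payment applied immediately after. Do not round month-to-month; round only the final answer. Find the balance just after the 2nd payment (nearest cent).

$663.71

Monthly rate r = 19.2%/12 = 1.6% = 0.016.
Each month: B ← B·(1+r) − $42.00.
Month 1: interest $11.60; balance after payment $694.60.
Month 2: interest $11.11; balance after payment $663.71.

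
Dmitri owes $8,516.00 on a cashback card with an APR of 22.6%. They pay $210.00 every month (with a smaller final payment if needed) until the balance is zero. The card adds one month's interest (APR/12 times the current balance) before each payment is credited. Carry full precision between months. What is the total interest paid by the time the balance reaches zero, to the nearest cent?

Monthly rate r = 22.6%/12 = 1.88333% = 0.0188333.
Payoff takes n = ⌈−ln(1 − rB₀/P)/ln(1+r)⌉ = ⌈77.328⌉ = 78 payments; the last is $69.40.
Total paid = 77·$210.00 + $69.40 = $16,239.40.
Total interest = total paid − principal = $16,239.40 − $8,516.00 = $7,723.40.

$7,723.40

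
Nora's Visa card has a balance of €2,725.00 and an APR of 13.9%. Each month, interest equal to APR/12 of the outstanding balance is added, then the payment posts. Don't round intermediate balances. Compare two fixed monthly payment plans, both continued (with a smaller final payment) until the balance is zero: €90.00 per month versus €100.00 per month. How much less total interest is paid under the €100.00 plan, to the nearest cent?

Monthly rate r = 13.9%/12 = 1.15833% = 0.0115833.
At €90.00/mo: n = ⌈−ln(1 − rB₀/P)/ln(1+r)⌉ = 38 payments (last €45.20); total interest = total paid − €2,725.00 = €650.20.
At €100.00/mo: 33 payments (last €93.32); total interest €568.32.
Interest saved = €650.20 − €568.32 = €81.88.

€81.88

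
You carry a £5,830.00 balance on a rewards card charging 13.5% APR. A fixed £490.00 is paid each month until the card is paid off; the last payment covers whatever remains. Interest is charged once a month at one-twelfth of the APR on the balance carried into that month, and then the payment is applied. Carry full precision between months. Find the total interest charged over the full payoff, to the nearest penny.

£464.41

Monthly rate r = 13.5%/12 = 1.125% = 0.01125.
Payoff takes n = ⌈−ln(1 − rB₀/P)/ln(1+r)⌉ = ⌈12.845⌉ = 13 payments; the last is £414.41.
Total paid = 12·£490.00 + £414.41 = £6,294.41.
Total interest = total paid − principal = £6,294.41 − £5,830.00 = £464.41.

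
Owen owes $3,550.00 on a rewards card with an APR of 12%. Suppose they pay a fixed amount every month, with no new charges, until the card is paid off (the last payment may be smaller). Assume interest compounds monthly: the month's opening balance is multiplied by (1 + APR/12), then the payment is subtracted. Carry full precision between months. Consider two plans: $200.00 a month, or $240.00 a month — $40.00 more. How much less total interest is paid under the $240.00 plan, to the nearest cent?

$66.90

Monthly rate r = 12%/12 = 1% = 0.01.
At $200.00/mo: n = ⌈−ln(1 − rB₀/P)/ln(1+r)⌉ = 20 payments (last $127.87); total interest = total paid − $3,550.00 = $377.87.
At $240.00/mo: 17 payments (last $20.97); total interest $310.97.
Interest saved = $377.87 − $310.97 = $66.90.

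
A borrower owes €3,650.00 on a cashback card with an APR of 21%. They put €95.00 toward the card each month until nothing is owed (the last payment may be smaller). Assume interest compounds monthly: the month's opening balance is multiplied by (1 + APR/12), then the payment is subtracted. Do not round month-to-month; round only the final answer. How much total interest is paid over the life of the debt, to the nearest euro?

Monthly rate r = 21%/12 = 1.75% = 0.0175.
Payoff takes n = ⌈−ln(1 − rB₀/P)/ln(1+r)⌉ = ⌈64.320⌉ = 65 payments; the last is €30.59.
Total paid = 64·€95.00 + €30.59 = €6,110.59.
Total interest = total paid − principal = €6,110.59 − €3,650.00 = €2,460.59.

€2,461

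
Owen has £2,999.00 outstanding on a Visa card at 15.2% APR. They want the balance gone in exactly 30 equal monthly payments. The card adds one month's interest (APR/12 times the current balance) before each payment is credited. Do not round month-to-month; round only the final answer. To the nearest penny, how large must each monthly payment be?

£120.78

Monthly rate r = 15.2%/12 = 1.26667% = 0.0126667.
Level-payment amortization: P = B₀·r / (1 − (1+r)^(−n)) = 2999.00·0.0126667 / (1 − 1.01267^(−30)).
Denominator 1 − (1+r)^(−30) = 0.314504583.
P = 37.9873 / 0.314504583 ≈ 120.78.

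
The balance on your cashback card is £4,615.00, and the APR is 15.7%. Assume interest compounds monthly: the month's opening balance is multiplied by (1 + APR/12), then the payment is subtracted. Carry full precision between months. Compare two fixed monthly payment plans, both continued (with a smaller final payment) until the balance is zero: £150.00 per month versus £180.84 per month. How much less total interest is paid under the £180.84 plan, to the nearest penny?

Monthly rate r = 15.7%/12 = 1.30833% = 0.0130833.
At £150.00/mo: n = ⌈−ln(1 − rB₀/P)/ln(1+r)⌉ = 40 payments (last £93.83); total interest = total paid − £4,615.00 = £1,328.83.
At £180.84/mo: 32 payments (last £46.67); total interest £1,037.71.
Interest saved = £1,328.83 − £1,037.71 = £291.12.

£291.12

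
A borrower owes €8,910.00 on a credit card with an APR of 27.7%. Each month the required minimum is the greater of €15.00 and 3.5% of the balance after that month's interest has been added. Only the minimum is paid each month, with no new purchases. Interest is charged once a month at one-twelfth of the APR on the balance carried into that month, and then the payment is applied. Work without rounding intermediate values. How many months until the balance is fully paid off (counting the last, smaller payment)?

Monthly rate r = 27.7%/12 = 2.30833% = 0.0230833.
While 3.5% of the post-interest balance exceeds €15.00, each month B ← (B·(1+r))·(1 − 0.035), i.e. B shrinks by the factor (1+r)·0.965 = 0.98728.
This holds for months 1–239. Entering month 240 the balance is €417.48; 3.5% of the post-interest balance is now below €15.00, so the flat €15.00 minimum applies from here.
From month 240 a fixed €15.00 at rate r clears €417.48 in 46 more payments. Total: 239 + 46 = 285 months.

285 months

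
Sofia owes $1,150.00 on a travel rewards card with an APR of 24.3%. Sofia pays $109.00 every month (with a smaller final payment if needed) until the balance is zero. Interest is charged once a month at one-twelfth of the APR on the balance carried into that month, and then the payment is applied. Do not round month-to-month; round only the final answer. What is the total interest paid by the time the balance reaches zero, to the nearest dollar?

$157

Monthly rate r = 24.3%/12 = 2.025% = 0.02025.
Payoff takes n = ⌈−ln(1 − rB₀/P)/ln(1+r)⌉ = ⌈11.989⌉ = 12 payments; the last is $107.80.
Total paid = 11·$109.00 + $107.80 = $1,306.80.
Total interest = total paid − principal = $1,306.80 − $1,150.00 = $156.80.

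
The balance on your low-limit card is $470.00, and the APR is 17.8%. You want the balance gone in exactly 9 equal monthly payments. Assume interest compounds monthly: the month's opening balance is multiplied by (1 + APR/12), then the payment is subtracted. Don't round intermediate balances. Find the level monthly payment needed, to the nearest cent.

Monthly rate r = 17.8%/12 = 1.48333% = 0.0148333.
Level-payment amortization: P = B₀·r / (1 − (1+r)^(−n)) = 470.00·0.0148333 / (1 − 1.01483^(−9)).
Denominator 1 − (1+r)^(−9) = 0.124114197.
P = 6.97167 / 0.124114197 ≈ 56.17.

$56.17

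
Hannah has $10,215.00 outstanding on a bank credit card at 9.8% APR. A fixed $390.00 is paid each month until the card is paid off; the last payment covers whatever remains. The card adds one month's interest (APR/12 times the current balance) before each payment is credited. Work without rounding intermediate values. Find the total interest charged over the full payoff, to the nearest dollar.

$1,326

Monthly rate r = 9.8%/12 = 0.816667% = 0.00816667.
Payoff takes n = ⌈−ln(1 − rB₀/P)/ln(1+r)⌉ = ⌈29.591⌉ = 30 payments; the last is $230.77.
Total paid = 29·$390.00 + $230.77 = $11,540.77.
Total interest = total paid − principal = $11,540.77 − $10,215.00 = $1,325.77.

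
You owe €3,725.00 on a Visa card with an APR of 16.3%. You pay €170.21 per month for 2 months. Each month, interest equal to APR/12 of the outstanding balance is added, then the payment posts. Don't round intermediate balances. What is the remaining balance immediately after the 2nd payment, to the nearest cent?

€3,484.15

Monthly rate r = 16.3%/12 = 1.35833% = 0.0135833.
Each month: B ← B·(1+r) − €170.21.
Month 1: interest €50.60; balance after payment €3,605.39.
Month 2: interest €48.97; balance after payment €3,484.15.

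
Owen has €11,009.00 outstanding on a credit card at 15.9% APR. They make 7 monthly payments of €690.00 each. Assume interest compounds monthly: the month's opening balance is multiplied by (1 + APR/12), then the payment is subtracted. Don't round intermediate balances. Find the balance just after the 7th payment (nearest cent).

€7,045.29

Monthly rate r = 15.9%/12 = 1.325% = 0.01325.
Each month: B ← B·(1+r) − €690.00.
Month 1: interest €145.87; balance after payment €10,464.87.
Month 2: interest €138.66; balance after payment €9,913.53.
Month 3: interest €131.35; balance after payment €9,354.88.
Month 4: interest €123.95; balance after payment €8,788.84.
Month 5: interest €116.45; balance after payment €8,215.29.
Month 6: interest €108.85; balance after payment €7,634.14.
Month 7: interest €101.15; balance after payment €7,045.29.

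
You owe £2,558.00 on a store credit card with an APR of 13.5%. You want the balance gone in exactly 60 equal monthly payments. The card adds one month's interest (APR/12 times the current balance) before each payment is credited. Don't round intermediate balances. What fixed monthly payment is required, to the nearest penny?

£58.86

Monthly rate r = 13.5%/12 = 1.125% = 0.01125.
Level-payment amortization: P = B₀·r / (1 − (1+r)^(−n)) = 2558.00·0.01125 / (1 − 1.01125^(−60)).
Denominator 1 − (1+r)^(−60) = 0.488921134.
P = 28.7775 / 0.488921134 ≈ 58.86.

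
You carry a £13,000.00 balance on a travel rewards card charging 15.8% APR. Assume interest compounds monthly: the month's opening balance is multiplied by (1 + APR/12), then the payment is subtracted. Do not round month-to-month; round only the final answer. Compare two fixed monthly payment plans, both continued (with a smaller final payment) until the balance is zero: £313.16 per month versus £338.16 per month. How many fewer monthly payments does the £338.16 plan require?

7 fewer payments

Monthly rate r = 15.8%/12 = 1.31667% = 0.0131667.
At £313.16/mo: n = ⌈−ln(1 − rB₀/P)/ln(1+r)⌉ = 61 payments (last £146.30); total interest = total paid − £13,000.00 = £5,935.90.
At £338.16/mo: 54 payments (last £317.74); total interest £5,240.22.
Payments saved = 61 − 54 = 7.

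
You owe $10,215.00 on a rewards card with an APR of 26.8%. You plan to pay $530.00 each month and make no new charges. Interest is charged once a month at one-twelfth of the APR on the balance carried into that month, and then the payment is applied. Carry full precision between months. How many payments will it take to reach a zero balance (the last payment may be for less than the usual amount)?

Monthly rate r = 26.8%/12 = 2.23333% = 0.0223333.
Recurrence: B ← B·(1+r) − $530.00.
Month 1: interest $228.13; balance after payment $9,913.14.
Month 2: interest $221.39; balance after payment $9,604.53.
Closed form: n = −ln(1 − rB₀/P)/ln(1+r) = −ln(0.56956)/ln(1.02233) ≈ 25.485, so the balance reaches zero during payment 26.

26 months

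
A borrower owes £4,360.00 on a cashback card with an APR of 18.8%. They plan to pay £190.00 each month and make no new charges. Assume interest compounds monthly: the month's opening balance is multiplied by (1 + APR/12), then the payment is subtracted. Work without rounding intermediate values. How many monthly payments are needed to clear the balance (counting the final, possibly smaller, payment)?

Monthly rate r = 18.8%/12 = 1.56667% = 0.0156667.
Recurrence: B ← B·(1+r) − £190.00.
Month 1: interest £68.31; balance after payment £4,238.31.
Month 2: interest £66.40; balance after payment £4,114.71.
Closed form: n = −ln(1 − rB₀/P)/ln(1+r) = −ln(0.64049)/ln(1.01567) ≈ 28.660, so the balance reaches zero during payment 29.

29 payments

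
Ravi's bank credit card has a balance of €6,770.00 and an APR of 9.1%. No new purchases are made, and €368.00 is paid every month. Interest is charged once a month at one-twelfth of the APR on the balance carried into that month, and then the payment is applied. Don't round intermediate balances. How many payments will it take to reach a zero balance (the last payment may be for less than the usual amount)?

Monthly rate r = 9.1%/12 = 0.758333% = 0.00758333.
Recurrence: B ← B·(1+r) − €368.00.
Month 1: interest €51.34; balance after payment €6,453.34.
Month 2: interest €48.94; balance after payment €6,134.28.
Closed form: n = −ln(1 − rB₀/P)/ln(1+r) = −ln(0.86049)/ln(1.00758) ≈ 19.888, so the balance reaches zero during payment 20.

20 payments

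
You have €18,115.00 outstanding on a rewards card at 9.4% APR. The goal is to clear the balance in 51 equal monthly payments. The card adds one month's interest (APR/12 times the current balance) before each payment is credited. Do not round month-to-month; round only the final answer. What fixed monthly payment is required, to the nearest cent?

€432.23

Monthly rate r = 9.4%/12 = 0.783333% = 0.00783333.
Level-payment amortization: P = B₀·r / (1 − (1+r)^(−n)) = 18115.00·0.00783333 / (1 − 1.00783^(−51)).
Denominator 1 − (1+r)^(−51) = 0.328299965.
P = 141.901 / 0.328299965 ≈ 432.23.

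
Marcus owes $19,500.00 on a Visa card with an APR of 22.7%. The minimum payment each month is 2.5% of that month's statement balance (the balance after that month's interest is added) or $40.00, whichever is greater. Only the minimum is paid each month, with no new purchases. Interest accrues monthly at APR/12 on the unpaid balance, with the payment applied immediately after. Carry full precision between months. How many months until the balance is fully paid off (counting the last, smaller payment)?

Monthly rate r = 22.7%/12 = 1.89167% = 0.0189167.
While 2.5% of the post-interest balance exceeds $40.00, each month B ← (B·(1+r))·(1 − 0.025), i.e. B shrinks by the factor (1+r)·0.975 = 0.99344.
This holds for months 1–383. Entering month 384 the balance is $1,570.04; 2.5% of the post-interest balance is now below $40.00, so the flat $40.00 minimum applies from here.
From month 384 a fixed $40.00 at rate r clears $1,570.04 in 73 more payments. Total: 383 + 73 = 456 months.

456 months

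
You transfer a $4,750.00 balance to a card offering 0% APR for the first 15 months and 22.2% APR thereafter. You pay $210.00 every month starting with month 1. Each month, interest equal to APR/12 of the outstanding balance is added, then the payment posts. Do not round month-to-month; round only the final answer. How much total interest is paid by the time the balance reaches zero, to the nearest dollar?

$141

Promo months 1–15 at r₀ = 0%/12 = 0; months 16+ at r₁ = 22.2%/12 = 0.0185.
After month 15 (no interest yet): B = $4,750.00 − 15·$210.00 = $1,600.00.
Then at r₁ with $210.00/mo: n₂ = −ln(1 − r₁·B/P)/ln(1+r₁) ≈ 8.29 → 9 more payments.
Total paid = 23·$210.00 + $60.92 = $4,890.92; interest = $4,890.92 − $4,750.00 = $140.92.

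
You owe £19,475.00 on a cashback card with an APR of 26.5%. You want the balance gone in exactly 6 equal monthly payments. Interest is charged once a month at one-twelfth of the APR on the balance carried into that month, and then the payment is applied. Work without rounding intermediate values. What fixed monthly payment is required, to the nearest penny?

Monthly rate r = 26.5%/12 = 2.20833% = 0.0220833.
Level-payment amortization: P = B₀·r / (1 − (1+r)^(−n)) = 19475.00·0.0220833 / (1 − 1.02208^(−6)).
Denominator 1 − (1+r)^(−6) = 0.12283325.
P = 430.073 / 0.12283325 ≈ 3501.27.

£3,501.27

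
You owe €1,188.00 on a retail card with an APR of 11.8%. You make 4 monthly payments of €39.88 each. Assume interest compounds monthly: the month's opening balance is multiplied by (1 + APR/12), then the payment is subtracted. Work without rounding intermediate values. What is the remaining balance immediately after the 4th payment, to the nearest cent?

€1,073.53

Monthly rate r = 11.8%/12 = 0.983333% = 0.00983333.
Each month: B ← B·(1+r) − €39.88.
Month 1: interest €11.68; balance after payment €1,159.80.
Month 2: interest €11.40; balance after payment €1,131.33.
Month 3: interest €11.12; balance after payment €1,102.57.
Month 4: interest €10.84; balance after payment €1,073.53.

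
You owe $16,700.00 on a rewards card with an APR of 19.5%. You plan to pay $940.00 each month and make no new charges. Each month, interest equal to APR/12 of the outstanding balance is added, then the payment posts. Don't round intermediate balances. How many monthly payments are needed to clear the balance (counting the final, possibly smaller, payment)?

22 payments

Monthly rate r = 19.5%/12 = 1.625% = 0.01625.
Recurrence: B ← B·(1+r) − $940.00.
Month 1: interest $271.38; balance after payment $16,031.38.
Month 2: interest $260.51; balance after payment $15,351.88.
Closed form: n = −ln(1 − rB₀/P)/ln(1+r) = −ln(0.7113)/ln(1.01625) ≈ 21.133, so the balance reaches zero during payment 22.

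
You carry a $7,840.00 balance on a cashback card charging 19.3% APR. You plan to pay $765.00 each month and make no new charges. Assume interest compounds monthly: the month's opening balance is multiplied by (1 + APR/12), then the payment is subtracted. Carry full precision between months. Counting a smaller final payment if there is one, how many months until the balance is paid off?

Monthly rate r = 19.3%/12 = 1.60833% = 0.0160833.
Recurrence: B ← B·(1+r) − $765.00.
Month 1: interest $126.09; balance after payment $7,201.09.
Month 2: interest $115.82; balance after payment $6,551.91.
Closed form: n = −ln(1 − rB₀/P)/ln(1+r) = −ln(0.83517)/ln(1.01608) ≈ 11.289, so the balance reaches zero during payment 12.

12 months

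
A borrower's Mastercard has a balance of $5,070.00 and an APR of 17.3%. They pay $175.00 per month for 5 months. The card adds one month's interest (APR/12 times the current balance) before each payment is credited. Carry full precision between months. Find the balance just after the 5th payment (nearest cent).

Monthly rate r = 17.3%/12 = 1.44167% = 0.0144167.
Each month: B ← B·(1+r) − $175.00.
Month 1: interest $73.09; balance after payment $4,968.09.
Month 2: interest $71.62; balance after payment $4,864.72.
Month 3: interest $70.13; balance after payment $4,759.85.
Month 4: interest $68.62; balance after payment $4,653.47.
Month 5: interest $67.09; balance after payment $4,545.56.

$4,545.56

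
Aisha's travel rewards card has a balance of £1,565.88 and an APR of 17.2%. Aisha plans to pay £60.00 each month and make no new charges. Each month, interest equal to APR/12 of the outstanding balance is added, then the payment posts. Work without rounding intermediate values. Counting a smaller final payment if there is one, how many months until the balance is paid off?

Monthly rate r = 17.2%/12 = 1.43333% = 0.0143333.
Recurrence: B ← B·(1+r) − £60.00.
Month 1: interest £22.44; balance after payment £1,528.32.
Month 2: interest £21.91; balance after payment £1,490.23.
Closed form: n = −ln(1 − rB₀/P)/ln(1+r) = −ln(0.62593)/ln(1.01433) ≈ 32.921, so the balance reaches zero during payment 33.

33 payments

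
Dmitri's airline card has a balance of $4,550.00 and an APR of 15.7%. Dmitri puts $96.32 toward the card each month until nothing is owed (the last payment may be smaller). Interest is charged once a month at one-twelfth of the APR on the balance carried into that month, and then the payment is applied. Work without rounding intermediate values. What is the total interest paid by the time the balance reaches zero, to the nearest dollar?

Monthly rate r = 15.7%/12 = 1.30833% = 0.0130833.
Payoff takes n = ⌈−ln(1 − rB₀/P)/ln(1+r)⌉ = ⌈74.041⌉ = 75 payments; the last is $4.02.
Total paid = 74·$96.32 + $4.02 = $7,131.70.
Total interest = total paid − principal = $7,131.70 − $4,550.00 = $2,581.70.

$2,582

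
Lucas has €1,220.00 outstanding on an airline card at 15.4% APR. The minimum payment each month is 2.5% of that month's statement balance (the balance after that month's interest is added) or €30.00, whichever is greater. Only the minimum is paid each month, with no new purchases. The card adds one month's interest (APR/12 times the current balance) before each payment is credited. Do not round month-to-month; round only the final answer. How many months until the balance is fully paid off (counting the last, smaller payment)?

Monthly rate r = 15.4%/12 = 1.28333% = 0.0128333.
While 2.5% of the post-interest balance exceeds €30.00, each month B ← (B·(1+r))·(1 − 0.025), i.e. B shrinks by the factor (1+r)·0.975 = 0.98751.
This holds for months 1–3. Entering month 4 the balance is €1,174.86; 2.5% of the post-interest balance is now below €30.00, so the flat €30.00 minimum applies from here.
From month 4 a fixed €30.00 at rate r clears €1,174.86 in 55 more payments. Total: 3 + 55 = 58 months.

58 months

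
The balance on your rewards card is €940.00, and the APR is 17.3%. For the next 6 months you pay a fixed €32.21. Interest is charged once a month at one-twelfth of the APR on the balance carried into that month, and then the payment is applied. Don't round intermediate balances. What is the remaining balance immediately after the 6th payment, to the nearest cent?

€823.94

Monthly rate r = 17.3%/12 = 1.44167% = 0.0144167.
Each month: B ← B·(1+r) − €32.21.
Month 1: interest €13.55; balance after payment €921.34.
Month 2: interest €13.28; balance after payment €902.41.
Month 3: interest €13.01; balance after payment €883.21.
Month 4: interest €12.73; balance after payment €863.74.
Month 5: interest €12.45; balance after payment €843.98.
Month 6: interest €12.17; balance after payment €823.94.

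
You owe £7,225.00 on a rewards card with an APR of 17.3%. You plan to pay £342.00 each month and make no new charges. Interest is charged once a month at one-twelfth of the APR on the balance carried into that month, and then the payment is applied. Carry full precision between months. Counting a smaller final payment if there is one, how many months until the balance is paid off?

26 months

Monthly rate r = 17.3%/12 = 1.44167% = 0.0144167.
Recurrence: B ← B·(1+r) − £342.00.
Month 1: interest £104.16; balance after payment £6,987.16.
Month 2: interest £100.73; balance after payment £6,745.89.
Closed form: n = −ln(1 − rB₀/P)/ln(1+r) = −ln(0.69544)/ln(1.01442) ≈ 25.375, so the balance reaches zero during payment 26.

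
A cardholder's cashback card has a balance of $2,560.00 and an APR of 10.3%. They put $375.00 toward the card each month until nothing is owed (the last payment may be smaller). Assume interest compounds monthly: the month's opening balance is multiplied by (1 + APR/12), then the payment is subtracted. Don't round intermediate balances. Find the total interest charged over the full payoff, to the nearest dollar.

Monthly rate r = 10.3%/12 = 0.858333% = 0.00858333.
Payoff takes n = ⌈−ln(1 − rB₀/P)/ln(1+r)⌉ = ⌈7.065⌉ = 8 payments; the last is $24.47.
Total paid = 7·$375.00 + $24.47 = $2,649.47.
Total interest = total paid − principal = $2,649.47 − $2,560.00 = $89.47.

$89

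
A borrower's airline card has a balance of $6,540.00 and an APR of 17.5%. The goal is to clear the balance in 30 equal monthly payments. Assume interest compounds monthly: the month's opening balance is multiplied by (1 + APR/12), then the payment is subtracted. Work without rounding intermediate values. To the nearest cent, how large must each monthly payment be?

Monthly rate r = 17.5%/12 = 1.45833% = 0.0145833.
Level-payment amortization: P = B₀·r / (1 − (1+r)^(−n)) = 6540.00·0.0145833 / (1 − 1.01458^(−30)).
Denominator 1 − (1+r)^(−30) = 0.35230837.
P = 95.375 / 0.35230837 ≈ 270.71.

$270.71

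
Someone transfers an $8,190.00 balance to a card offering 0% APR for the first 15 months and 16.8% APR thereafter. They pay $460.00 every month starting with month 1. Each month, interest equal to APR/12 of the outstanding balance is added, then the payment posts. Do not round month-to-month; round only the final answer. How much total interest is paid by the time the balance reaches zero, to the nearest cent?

Promo months 1–15 at r₀ = 0%/12 = 0; months 16+ at r₁ = 16.8%/12 = 0.014.
After month 15 (no interest yet): B = $8,190.00 − 15·$460.00 = $1,290.00.
Then at r₁ with $460.00/mo: n₂ = −ln(1 − r₁·B/P)/ln(1+r₁) ≈ 2.88 → 3 more payments.
Total paid = 17·$460.00 + $405.53 = $8,225.53; interest = $8,225.53 − $8,190.00 = $35.53.

$35.53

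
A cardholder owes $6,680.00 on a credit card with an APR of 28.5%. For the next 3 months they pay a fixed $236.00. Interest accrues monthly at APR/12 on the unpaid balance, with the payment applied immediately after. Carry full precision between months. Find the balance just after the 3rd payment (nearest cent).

$6,442.40

Monthly rate r = 28.5%/12 = 2.375% = 0.02375.
Each month: B ← B·(1+r) − $236.00.
Month 1: interest $158.65; balance after payment $6,602.65.
Month 2: interest $156.81; balance after payment $6,523.46.
Month 3: interest $154.93; balance after payment $6,442.40.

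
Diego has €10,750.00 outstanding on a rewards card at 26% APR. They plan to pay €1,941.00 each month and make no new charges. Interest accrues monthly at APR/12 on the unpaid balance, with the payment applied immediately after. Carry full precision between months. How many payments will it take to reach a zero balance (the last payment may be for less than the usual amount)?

6 months

Monthly rate r = 26%/12 = 2.16667% = 0.0216667.
Recurrence: B ← B·(1+r) − €1,941.00.
Month 1: interest €232.92; balance after payment €9,041.92.
Month 2: interest €195.91; balance after payment €7,296.82.
Month 3: interest €158.10; balance after payment €5,513.92.
Month 4: interest €119.47; balance after payment €3,692.39.
Month 5: interest €80.00; balance after payment €1,831.39.
Month 6: interest €39.68; balance after payment €0.00.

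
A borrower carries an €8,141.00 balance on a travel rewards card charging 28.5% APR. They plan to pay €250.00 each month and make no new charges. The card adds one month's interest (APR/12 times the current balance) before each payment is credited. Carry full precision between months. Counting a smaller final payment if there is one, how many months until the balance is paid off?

Monthly rate r = 28.5%/12 = 2.375% = 0.02375.
Recurrence: B ← B·(1+r) − €250.00.
Month 1: interest €193.35; balance after payment €8,084.35.
Month 2: interest €192.00; balance after payment €8,026.35.
Closed form: n = −ln(1 − rB₀/P)/ln(1+r) = −ln(0.22661)/ln(1.02375) ≈ 63.247, so the balance reaches zero during payment 64.

64 payments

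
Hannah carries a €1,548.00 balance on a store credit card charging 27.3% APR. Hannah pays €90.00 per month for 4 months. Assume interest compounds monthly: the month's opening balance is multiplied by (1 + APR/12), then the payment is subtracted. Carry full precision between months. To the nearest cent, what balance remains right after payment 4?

€1,321.28

Monthly rate r = 27.3%/12 = 2.275% = 0.02275.
Each month: B ← B·(1+r) − €90.00.
Month 1: interest €35.22; balance after payment €1,493.22.
Month 2: interest €33.97; balance after payment €1,437.19.
Month 3: interest €32.70; balance after payment €1,379.88.
Month 4: interest €31.39; balance after payment €1,321.28.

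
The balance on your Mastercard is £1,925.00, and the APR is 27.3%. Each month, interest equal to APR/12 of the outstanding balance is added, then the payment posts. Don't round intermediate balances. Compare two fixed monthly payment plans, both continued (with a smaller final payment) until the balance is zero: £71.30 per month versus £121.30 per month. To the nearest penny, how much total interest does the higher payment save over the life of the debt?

Monthly rate r = 27.3%/12 = 2.275% = 0.02275.
At £71.30/mo: n = ⌈−ln(1 − rB₀/P)/ln(1+r)⌉ = 43 payments (last £24.55); total interest = total paid − £1,925.00 = £1,094.15.
At £121.30/mo: 20 payments (last £110.66); total interest £490.36.
Interest saved = £1,094.15 − £490.36 = £603.79.

£603.79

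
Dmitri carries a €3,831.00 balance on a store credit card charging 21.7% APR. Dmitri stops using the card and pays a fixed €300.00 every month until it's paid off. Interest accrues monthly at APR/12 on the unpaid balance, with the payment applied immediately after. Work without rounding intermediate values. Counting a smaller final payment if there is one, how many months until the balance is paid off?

15 months

Monthly rate r = 21.7%/12 = 1.80833% = 0.0180833.
Recurrence: B ← B·(1+r) − €300.00.
Month 1: interest €69.28; balance after payment €3,600.28.
Month 2: interest €65.11; balance after payment €3,365.38.
Closed form: n = −ln(1 − rB₀/P)/ln(1+r) = −ln(0.76908)/ln(1.01808) ≈ 14.651, so the balance reaches zero during payment 15.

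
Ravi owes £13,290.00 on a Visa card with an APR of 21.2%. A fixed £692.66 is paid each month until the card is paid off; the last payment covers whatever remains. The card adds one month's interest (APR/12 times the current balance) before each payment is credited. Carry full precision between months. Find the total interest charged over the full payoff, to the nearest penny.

Monthly rate r = 21.2%/12 = 1.76667% = 0.0176667.
Payoff takes n = ⌈−ln(1 − rB₀/P)/ln(1+r)⌉ = ⌈23.638⌉ = 24 payments; the last is £443.13.
Total paid = 23·£692.66 + £443.13 = £16,374.31.
Total interest = total paid − principal = £16,374.31 − £13,290.00 = £3,084.31.

£3,084.31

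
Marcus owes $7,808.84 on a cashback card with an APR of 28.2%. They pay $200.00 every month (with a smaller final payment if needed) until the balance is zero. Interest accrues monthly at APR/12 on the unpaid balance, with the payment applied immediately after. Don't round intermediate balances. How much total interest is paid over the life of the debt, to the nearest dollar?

Monthly rate r = 28.2%/12 = 2.35% = 0.0235.
Payoff takes n = ⌈−ln(1 − rB₀/P)/ln(1+r)⌉ = ⌈107.431⌉ = 108 payments; the last is $86.82.
Total paid = 107·$200.00 + $86.82 = $21,486.82.
Total interest = total paid − principal = $21,486.82 − $7,808.84 = $13,677.98.

$13,678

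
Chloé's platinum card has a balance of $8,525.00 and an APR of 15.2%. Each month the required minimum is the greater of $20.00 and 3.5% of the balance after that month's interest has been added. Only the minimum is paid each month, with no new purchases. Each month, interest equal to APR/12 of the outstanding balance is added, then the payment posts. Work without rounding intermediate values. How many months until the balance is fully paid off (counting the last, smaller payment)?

Monthly rate r = 15.2%/12 = 1.26667% = 0.0126667.
While 3.5% of the post-interest balance exceeds $20.00, each month B ← (B·(1+r))·(1 − 0.035), i.e. B shrinks by the factor (1+r)·0.965 = 0.97722.
This holds for months 1–118. Entering month 119 the balance is $562.30; 3.5% of the post-interest balance is now below $20.00, so the flat $20.00 minimum applies from here.
From month 119 a fixed $20.00 at rate r clears $562.30 in 35 more payments. Total: 118 + 35 = 153 months.

153 months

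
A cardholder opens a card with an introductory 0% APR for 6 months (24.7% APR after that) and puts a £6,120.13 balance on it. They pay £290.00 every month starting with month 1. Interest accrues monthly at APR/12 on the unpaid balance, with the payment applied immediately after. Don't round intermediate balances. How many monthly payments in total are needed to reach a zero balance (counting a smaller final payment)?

Promo months 1–6 at r₀ = 0%/12 = 0; months 7+ at r₁ = 24.7%/12 = 0.0205833.
After month 6 (no interest yet): B = £6,120.13 − 6·£290.00 = £4,380.13.
Then at r₁ with £290.00/mo: n₂ = −ln(1 − r₁·B/P)/ln(1+r₁) ≈ 18.28 → 19 more payments.

25 months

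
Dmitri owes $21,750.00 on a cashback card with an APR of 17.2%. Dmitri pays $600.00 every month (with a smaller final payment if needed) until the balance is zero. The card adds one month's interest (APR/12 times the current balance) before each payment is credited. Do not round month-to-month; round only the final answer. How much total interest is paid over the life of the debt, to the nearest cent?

$9,158.45

Monthly rate r = 17.2%/12 = 1.43333% = 0.0143333.
Payoff takes n = ⌈−ln(1 − rB₀/P)/ln(1+r)⌉ = ⌈51.512⌉ = 52 payments; the last is $308.45.
Total paid = 51·$600.00 + $308.45 = $30,908.45.
Total interest = total paid − principal = $30,908.45 − $21,750.00 = $9,158.45.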